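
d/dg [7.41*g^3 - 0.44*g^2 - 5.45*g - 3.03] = 22.23*g^2 - 0.88*g - 5.45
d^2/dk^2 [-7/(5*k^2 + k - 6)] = 14*(25*k^2 + 5*k - (10*k + 1)^2 - 30)/(5*k^2 + k - 6)^3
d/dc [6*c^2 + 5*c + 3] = 12*c + 5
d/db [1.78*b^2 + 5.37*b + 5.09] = 3.56*b + 5.37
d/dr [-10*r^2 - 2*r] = -20*r - 2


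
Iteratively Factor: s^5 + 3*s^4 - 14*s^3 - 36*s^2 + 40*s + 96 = (s - 2)*(s^4 + 5*s^3 - 4*s^2 - 44*s - 48) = (s - 2)*(s + 2)*(s^3 + 3*s^2 - 10*s - 24) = (s - 3)*(s - 2)*(s + 2)*(s^2 + 6*s + 8) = (s - 3)*(s - 2)*(s + 2)^2*(s + 4)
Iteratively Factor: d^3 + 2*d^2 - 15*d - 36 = (d + 3)*(d^2 - d - 12) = (d - 4)*(d + 3)*(d + 3)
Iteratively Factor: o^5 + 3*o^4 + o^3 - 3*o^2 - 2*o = (o + 2)*(o^4 + o^3 - o^2 - o) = o*(o + 2)*(o^3 + o^2 - o - 1) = o*(o + 1)*(o + 2)*(o^2 - 1) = o*(o + 1)^2*(o + 2)*(o - 1)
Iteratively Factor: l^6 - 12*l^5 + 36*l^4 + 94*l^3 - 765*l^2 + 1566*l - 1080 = (l + 4)*(l^5 - 16*l^4 + 100*l^3 - 306*l^2 + 459*l - 270) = (l - 3)*(l + 4)*(l^4 - 13*l^3 + 61*l^2 - 123*l + 90) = (l - 5)*(l - 3)*(l + 4)*(l^3 - 8*l^2 + 21*l - 18) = (l - 5)*(l - 3)^2*(l + 4)*(l^2 - 5*l + 6) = (l - 5)*(l - 3)^2*(l - 2)*(l + 4)*(l - 3)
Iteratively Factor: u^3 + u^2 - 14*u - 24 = (u + 2)*(u^2 - u - 12) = (u + 2)*(u + 3)*(u - 4)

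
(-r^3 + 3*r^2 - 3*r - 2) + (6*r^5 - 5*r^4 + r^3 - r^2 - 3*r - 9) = 6*r^5 - 5*r^4 + 2*r^2 - 6*r - 11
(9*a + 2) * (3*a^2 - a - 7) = 27*a^3 - 3*a^2 - 65*a - 14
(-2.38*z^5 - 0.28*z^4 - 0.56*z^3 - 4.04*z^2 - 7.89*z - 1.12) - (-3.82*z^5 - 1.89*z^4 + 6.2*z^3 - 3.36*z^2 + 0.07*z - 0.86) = 1.44*z^5 + 1.61*z^4 - 6.76*z^3 - 0.68*z^2 - 7.96*z - 0.26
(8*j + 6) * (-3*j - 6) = -24*j^2 - 66*j - 36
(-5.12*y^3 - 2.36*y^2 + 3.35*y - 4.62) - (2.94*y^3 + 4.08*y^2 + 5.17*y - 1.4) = -8.06*y^3 - 6.44*y^2 - 1.82*y - 3.22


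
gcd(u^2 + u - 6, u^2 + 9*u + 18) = u + 3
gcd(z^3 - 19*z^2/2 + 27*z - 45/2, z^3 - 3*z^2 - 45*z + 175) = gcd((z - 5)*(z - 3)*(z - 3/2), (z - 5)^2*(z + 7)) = z - 5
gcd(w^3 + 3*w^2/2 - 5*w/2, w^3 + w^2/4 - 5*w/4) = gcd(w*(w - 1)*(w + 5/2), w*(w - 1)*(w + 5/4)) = w^2 - w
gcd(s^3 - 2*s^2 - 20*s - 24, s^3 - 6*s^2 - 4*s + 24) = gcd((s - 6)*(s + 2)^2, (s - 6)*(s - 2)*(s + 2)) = s^2 - 4*s - 12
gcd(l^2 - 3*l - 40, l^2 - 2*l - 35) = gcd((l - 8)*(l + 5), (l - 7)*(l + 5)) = l + 5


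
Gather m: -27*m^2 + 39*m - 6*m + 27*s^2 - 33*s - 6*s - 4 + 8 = -27*m^2 + 33*m + 27*s^2 - 39*s + 4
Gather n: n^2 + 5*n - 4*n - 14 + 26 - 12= n^2 + n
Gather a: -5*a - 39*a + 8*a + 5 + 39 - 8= 36 - 36*a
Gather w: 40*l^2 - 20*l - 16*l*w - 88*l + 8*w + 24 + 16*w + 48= 40*l^2 - 108*l + w*(24 - 16*l) + 72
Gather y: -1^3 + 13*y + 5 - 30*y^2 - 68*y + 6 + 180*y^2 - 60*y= 150*y^2 - 115*y + 10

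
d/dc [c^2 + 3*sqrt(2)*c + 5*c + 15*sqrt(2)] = 2*c + 3*sqrt(2) + 5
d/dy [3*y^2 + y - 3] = 6*y + 1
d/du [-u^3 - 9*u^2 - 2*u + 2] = -3*u^2 - 18*u - 2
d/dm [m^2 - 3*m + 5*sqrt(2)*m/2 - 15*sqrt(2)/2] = 2*m - 3 + 5*sqrt(2)/2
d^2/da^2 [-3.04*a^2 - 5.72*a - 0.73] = -6.08000000000000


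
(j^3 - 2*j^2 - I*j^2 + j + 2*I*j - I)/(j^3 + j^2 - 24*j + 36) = (j^3 - j^2*(2 + I) + j*(1 + 2*I) - I)/(j^3 + j^2 - 24*j + 36)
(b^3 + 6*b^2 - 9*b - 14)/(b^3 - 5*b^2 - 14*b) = (-b^3 - 6*b^2 + 9*b + 14)/(b*(-b^2 + 5*b + 14))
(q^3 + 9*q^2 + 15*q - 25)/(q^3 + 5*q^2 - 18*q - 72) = (q^3 + 9*q^2 + 15*q - 25)/(q^3 + 5*q^2 - 18*q - 72)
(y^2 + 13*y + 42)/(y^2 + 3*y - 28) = (y + 6)/(y - 4)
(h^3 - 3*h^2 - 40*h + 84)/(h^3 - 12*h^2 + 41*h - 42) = (h + 6)/(h - 3)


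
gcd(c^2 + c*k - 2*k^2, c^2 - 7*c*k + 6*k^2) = c - k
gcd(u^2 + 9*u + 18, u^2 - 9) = u + 3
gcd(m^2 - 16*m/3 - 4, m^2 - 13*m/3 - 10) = m - 6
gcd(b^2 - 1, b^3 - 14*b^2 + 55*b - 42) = b - 1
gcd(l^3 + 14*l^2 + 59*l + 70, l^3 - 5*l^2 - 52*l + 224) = l + 7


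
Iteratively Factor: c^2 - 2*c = (c)*(c - 2)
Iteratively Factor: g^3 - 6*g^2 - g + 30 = (g - 3)*(g^2 - 3*g - 10) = (g - 3)*(g + 2)*(g - 5)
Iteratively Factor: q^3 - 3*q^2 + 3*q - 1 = (q - 1)*(q^2 - 2*q + 1) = (q - 1)^2*(q - 1)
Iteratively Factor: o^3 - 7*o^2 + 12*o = (o - 4)*(o^2 - 3*o) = (o - 4)*(o - 3)*(o)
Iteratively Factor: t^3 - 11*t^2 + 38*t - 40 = (t - 5)*(t^2 - 6*t + 8) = (t - 5)*(t - 4)*(t - 2)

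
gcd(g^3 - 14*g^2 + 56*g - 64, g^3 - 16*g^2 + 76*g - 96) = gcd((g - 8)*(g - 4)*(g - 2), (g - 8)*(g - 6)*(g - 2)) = g^2 - 10*g + 16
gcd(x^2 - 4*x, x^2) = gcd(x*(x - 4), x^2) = x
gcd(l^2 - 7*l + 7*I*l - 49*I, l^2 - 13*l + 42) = l - 7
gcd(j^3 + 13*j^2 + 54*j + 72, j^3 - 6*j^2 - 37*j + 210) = j + 6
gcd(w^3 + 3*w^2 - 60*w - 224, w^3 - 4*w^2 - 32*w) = w^2 - 4*w - 32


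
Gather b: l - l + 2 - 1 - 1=0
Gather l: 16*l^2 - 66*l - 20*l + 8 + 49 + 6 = 16*l^2 - 86*l + 63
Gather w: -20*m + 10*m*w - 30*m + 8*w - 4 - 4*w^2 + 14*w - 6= -50*m - 4*w^2 + w*(10*m + 22) - 10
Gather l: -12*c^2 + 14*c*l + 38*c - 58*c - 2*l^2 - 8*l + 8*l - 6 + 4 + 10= -12*c^2 + 14*c*l - 20*c - 2*l^2 + 8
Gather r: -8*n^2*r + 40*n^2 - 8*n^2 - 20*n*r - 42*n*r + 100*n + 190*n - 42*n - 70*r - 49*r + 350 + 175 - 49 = 32*n^2 + 248*n + r*(-8*n^2 - 62*n - 119) + 476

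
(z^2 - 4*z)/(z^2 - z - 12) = z/(z + 3)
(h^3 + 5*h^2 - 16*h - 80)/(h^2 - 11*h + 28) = (h^2 + 9*h + 20)/(h - 7)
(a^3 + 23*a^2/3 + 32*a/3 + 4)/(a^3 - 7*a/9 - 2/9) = 3*(a^2 + 7*a + 6)/(3*a^2 - 2*a - 1)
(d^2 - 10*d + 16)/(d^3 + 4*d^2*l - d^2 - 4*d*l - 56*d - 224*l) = (d - 2)/(d^2 + 4*d*l + 7*d + 28*l)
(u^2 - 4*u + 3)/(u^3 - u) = (u - 3)/(u*(u + 1))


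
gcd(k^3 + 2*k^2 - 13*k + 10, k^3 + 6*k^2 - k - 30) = k^2 + 3*k - 10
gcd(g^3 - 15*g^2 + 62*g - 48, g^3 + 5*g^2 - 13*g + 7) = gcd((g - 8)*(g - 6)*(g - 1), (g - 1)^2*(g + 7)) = g - 1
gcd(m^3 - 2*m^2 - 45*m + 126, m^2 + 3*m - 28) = m + 7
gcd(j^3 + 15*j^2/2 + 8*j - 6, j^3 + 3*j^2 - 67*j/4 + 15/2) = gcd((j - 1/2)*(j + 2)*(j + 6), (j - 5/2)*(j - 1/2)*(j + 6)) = j^2 + 11*j/2 - 3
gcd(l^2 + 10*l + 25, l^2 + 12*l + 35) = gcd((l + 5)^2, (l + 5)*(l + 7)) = l + 5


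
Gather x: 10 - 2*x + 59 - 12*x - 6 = 63 - 14*x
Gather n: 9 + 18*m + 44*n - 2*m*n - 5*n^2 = 18*m - 5*n^2 + n*(44 - 2*m) + 9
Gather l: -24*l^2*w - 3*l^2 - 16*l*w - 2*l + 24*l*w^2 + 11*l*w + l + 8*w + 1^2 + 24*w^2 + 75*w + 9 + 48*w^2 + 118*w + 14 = l^2*(-24*w - 3) + l*(24*w^2 - 5*w - 1) + 72*w^2 + 201*w + 24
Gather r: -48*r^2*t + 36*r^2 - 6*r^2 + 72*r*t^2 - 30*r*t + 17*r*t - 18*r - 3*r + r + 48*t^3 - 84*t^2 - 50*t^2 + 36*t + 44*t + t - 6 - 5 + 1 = r^2*(30 - 48*t) + r*(72*t^2 - 13*t - 20) + 48*t^3 - 134*t^2 + 81*t - 10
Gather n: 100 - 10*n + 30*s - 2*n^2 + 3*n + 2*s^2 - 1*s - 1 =-2*n^2 - 7*n + 2*s^2 + 29*s + 99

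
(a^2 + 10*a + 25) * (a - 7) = a^3 + 3*a^2 - 45*a - 175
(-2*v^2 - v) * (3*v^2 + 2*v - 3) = -6*v^4 - 7*v^3 + 4*v^2 + 3*v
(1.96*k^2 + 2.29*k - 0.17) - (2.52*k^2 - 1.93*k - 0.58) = -0.56*k^2 + 4.22*k + 0.41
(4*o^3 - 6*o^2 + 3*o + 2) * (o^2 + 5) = 4*o^5 - 6*o^4 + 23*o^3 - 28*o^2 + 15*o + 10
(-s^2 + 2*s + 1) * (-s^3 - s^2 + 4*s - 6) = s^5 - s^4 - 7*s^3 + 13*s^2 - 8*s - 6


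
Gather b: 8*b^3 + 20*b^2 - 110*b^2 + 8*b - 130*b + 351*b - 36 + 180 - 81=8*b^3 - 90*b^2 + 229*b + 63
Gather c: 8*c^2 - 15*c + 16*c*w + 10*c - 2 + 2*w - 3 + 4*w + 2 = 8*c^2 + c*(16*w - 5) + 6*w - 3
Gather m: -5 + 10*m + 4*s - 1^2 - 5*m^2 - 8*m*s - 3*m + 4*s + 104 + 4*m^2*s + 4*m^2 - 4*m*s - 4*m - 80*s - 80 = m^2*(4*s - 1) + m*(3 - 12*s) - 72*s + 18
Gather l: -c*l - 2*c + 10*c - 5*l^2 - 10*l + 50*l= 8*c - 5*l^2 + l*(40 - c)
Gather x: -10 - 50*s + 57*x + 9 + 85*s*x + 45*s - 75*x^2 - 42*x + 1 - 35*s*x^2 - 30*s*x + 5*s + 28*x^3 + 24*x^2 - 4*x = 28*x^3 + x^2*(-35*s - 51) + x*(55*s + 11)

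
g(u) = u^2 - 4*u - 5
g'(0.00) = -4.00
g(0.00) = -5.00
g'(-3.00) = -10.00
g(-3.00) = 16.00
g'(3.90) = 3.80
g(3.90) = -5.39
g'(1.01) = -1.98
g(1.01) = -8.02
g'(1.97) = -0.06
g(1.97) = -9.00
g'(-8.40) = -20.80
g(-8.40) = 99.16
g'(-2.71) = -9.42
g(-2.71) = 13.18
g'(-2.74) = -9.48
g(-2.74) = 13.47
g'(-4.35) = -12.70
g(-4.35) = 31.32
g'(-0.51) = -5.02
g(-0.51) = -2.70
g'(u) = 2*u - 4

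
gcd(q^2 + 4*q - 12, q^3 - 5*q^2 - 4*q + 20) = q - 2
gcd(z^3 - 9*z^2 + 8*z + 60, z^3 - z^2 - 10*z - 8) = z + 2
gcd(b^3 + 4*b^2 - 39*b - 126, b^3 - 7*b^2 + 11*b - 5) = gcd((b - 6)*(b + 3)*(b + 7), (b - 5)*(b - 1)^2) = 1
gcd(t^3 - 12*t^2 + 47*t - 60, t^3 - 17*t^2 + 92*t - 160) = t^2 - 9*t + 20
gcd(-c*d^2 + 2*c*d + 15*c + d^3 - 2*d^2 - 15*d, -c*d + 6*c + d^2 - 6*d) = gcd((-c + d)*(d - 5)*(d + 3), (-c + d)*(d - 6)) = c - d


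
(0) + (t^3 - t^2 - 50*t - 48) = t^3 - t^2 - 50*t - 48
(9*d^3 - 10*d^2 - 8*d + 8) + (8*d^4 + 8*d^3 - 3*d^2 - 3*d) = 8*d^4 + 17*d^3 - 13*d^2 - 11*d + 8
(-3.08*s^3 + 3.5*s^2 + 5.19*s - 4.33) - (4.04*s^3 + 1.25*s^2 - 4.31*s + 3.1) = -7.12*s^3 + 2.25*s^2 + 9.5*s - 7.43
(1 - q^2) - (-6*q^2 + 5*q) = 5*q^2 - 5*q + 1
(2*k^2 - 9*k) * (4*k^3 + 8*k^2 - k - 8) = 8*k^5 - 20*k^4 - 74*k^3 - 7*k^2 + 72*k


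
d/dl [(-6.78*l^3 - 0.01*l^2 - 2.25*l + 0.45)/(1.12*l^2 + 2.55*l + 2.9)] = (-7.5936*l^4 - 34.578*l^3 - 56.4915*l^2 - 1.066*l - 7.6725)/(1.2544*l^4 + 5.712*l^3 + 12.9985*l^2 + 14.79*l + 8.41)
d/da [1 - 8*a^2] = -16*a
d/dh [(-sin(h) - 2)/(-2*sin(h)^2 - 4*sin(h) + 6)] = (-4*sin(h) + cos(h)^2 - 8)*cos(h)/(2*(sin(h)^2 + 2*sin(h) - 3)^2)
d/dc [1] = 0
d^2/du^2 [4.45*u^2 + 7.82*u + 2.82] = 8.90000000000000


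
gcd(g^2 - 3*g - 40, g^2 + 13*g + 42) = 1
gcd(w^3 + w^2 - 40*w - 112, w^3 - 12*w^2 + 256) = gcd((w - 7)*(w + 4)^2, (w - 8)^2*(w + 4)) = w + 4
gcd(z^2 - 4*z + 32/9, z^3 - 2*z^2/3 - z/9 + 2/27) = 1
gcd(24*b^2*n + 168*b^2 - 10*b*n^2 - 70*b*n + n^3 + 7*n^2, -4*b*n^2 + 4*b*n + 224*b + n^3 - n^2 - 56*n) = 4*b*n + 28*b - n^2 - 7*n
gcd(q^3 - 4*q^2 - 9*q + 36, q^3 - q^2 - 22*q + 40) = q - 4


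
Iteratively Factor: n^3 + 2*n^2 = (n)*(n^2 + 2*n) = n*(n + 2)*(n)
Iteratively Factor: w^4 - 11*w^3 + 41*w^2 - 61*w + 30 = (w - 2)*(w^3 - 9*w^2 + 23*w - 15) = (w - 2)*(w - 1)*(w^2 - 8*w + 15) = (w - 3)*(w - 2)*(w - 1)*(w - 5)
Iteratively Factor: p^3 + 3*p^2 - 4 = (p - 1)*(p^2 + 4*p + 4) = (p - 1)*(p + 2)*(p + 2)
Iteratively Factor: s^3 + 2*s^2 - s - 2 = (s + 1)*(s^2 + s - 2) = (s + 1)*(s + 2)*(s - 1)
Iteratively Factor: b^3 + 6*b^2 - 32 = (b + 4)*(b^2 + 2*b - 8) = (b - 2)*(b + 4)*(b + 4)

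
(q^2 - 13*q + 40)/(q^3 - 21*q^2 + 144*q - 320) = 1/(q - 8)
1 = 1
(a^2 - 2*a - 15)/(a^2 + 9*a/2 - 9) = 2*(a^2 - 2*a - 15)/(2*a^2 + 9*a - 18)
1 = 1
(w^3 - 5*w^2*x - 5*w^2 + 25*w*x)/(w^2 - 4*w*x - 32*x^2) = w*(-w^2 + 5*w*x + 5*w - 25*x)/(-w^2 + 4*w*x + 32*x^2)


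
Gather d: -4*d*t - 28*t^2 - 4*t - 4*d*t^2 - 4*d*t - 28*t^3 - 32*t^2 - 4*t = d*(-4*t^2 - 8*t) - 28*t^3 - 60*t^2 - 8*t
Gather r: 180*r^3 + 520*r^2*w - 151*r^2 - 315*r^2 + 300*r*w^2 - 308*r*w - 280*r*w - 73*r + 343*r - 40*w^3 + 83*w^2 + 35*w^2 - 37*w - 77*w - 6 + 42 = 180*r^3 + r^2*(520*w - 466) + r*(300*w^2 - 588*w + 270) - 40*w^3 + 118*w^2 - 114*w + 36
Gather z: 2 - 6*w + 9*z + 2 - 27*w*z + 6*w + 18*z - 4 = z*(27 - 27*w)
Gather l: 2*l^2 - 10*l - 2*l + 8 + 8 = 2*l^2 - 12*l + 16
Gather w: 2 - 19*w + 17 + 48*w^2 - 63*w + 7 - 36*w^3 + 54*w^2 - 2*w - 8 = -36*w^3 + 102*w^2 - 84*w + 18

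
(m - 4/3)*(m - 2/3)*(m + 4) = m^3 + 2*m^2 - 64*m/9 + 32/9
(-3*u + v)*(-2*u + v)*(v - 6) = 6*u^2*v - 36*u^2 - 5*u*v^2 + 30*u*v + v^3 - 6*v^2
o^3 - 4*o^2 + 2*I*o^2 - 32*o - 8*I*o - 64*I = (o - 8)*(o + 4)*(o + 2*I)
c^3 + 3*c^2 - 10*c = c*(c - 2)*(c + 5)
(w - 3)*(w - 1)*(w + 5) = w^3 + w^2 - 17*w + 15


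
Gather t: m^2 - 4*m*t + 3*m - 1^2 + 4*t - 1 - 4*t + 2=m^2 - 4*m*t + 3*m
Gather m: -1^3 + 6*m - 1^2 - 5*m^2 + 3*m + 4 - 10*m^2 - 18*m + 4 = -15*m^2 - 9*m + 6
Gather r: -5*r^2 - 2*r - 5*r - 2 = -5*r^2 - 7*r - 2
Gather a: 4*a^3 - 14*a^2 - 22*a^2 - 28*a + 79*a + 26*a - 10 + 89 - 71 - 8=4*a^3 - 36*a^2 + 77*a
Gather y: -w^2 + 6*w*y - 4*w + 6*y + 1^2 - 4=-w^2 - 4*w + y*(6*w + 6) - 3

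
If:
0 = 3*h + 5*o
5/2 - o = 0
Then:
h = -25/6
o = 5/2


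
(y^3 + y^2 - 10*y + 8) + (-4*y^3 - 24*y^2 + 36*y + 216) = -3*y^3 - 23*y^2 + 26*y + 224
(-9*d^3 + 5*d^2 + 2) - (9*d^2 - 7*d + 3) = -9*d^3 - 4*d^2 + 7*d - 1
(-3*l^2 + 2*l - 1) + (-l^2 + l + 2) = -4*l^2 + 3*l + 1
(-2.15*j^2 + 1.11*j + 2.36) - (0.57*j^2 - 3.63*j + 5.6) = -2.72*j^2 + 4.74*j - 3.24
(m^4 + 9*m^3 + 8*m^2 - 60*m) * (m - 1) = m^5 + 8*m^4 - m^3 - 68*m^2 + 60*m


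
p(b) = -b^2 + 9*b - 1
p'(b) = 9 - 2*b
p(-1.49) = -16.63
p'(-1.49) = 11.98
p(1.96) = 12.80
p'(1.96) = 5.08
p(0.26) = 1.27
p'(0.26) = 8.48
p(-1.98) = -22.74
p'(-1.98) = 12.96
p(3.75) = 18.69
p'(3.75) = 1.50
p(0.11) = -0.02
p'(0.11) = 8.78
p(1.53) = 10.43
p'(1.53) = 5.94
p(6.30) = 16.01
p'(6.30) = -3.60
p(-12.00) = -253.00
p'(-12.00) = 33.00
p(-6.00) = -91.00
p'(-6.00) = 21.00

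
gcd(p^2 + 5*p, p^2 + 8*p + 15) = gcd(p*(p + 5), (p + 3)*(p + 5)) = p + 5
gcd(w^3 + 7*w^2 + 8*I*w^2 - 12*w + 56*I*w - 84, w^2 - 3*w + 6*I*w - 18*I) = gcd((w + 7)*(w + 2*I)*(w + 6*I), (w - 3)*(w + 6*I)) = w + 6*I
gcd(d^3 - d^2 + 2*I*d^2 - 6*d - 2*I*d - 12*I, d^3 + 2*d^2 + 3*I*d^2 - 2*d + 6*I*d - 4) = d^2 + d*(2 + 2*I) + 4*I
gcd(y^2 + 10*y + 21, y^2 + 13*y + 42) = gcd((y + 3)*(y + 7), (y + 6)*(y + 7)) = y + 7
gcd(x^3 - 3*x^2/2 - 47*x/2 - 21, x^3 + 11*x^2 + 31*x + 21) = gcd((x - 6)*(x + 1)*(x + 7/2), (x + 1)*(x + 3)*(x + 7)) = x + 1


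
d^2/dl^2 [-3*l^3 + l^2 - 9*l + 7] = 2 - 18*l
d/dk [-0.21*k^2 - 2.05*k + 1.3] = -0.42*k - 2.05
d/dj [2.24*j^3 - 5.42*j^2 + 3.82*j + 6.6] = 6.72*j^2 - 10.84*j + 3.82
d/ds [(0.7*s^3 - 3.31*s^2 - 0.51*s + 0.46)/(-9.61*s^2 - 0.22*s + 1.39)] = (-6.72699999999999*s^4 - 0.308*s^3 - 1.2539*s^2 - 0.360599999999998*s - 0.6077)/(92.3521*s^4 + 4.2284*s^3 - 26.6674*s^2 - 0.6116*s + 1.9321)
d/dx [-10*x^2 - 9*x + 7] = -20*x - 9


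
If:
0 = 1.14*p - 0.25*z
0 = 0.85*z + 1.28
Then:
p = -0.33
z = -1.51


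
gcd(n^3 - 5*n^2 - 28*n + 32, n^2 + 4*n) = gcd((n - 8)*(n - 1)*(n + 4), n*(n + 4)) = n + 4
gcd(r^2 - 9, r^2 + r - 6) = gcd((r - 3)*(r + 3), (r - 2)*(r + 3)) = r + 3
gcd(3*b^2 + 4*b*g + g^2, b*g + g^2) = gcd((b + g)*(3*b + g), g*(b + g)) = b + g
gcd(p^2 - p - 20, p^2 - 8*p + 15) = p - 5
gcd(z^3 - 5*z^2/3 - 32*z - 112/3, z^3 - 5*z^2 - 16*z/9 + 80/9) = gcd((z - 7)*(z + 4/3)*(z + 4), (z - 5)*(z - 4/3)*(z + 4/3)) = z + 4/3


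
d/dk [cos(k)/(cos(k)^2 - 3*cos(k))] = sin(k)/(cos(k) - 3)^2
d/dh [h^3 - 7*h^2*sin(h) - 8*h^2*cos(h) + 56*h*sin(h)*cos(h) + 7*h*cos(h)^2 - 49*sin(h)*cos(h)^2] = 8*h^2*sin(h) - 7*h^2*cos(h) + 3*h^2 - 14*h*sin(h) - 7*h*sin(2*h) - 16*h*cos(h) + 56*h*cos(2*h) + 28*sin(2*h) - 49*cos(h)/4 + 7*cos(2*h)/2 - 147*cos(3*h)/4 + 7/2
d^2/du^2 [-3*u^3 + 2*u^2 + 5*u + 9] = 4 - 18*u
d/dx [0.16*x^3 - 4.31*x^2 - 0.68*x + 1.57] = 0.48*x^2 - 8.62*x - 0.68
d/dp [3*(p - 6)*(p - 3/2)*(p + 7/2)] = 9*p^2 - 24*p - 207/4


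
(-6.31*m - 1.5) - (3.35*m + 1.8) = -9.66*m - 3.3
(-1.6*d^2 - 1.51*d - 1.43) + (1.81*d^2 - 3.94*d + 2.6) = 0.21*d^2 - 5.45*d + 1.17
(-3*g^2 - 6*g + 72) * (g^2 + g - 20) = -3*g^4 - 9*g^3 + 126*g^2 + 192*g - 1440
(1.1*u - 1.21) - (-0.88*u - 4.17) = 1.98*u + 2.96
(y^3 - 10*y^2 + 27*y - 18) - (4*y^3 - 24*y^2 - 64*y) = -3*y^3 + 14*y^2 + 91*y - 18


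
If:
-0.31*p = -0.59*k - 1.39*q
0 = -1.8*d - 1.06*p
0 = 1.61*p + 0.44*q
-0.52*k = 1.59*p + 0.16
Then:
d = 0.01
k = -0.23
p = -0.03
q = 0.09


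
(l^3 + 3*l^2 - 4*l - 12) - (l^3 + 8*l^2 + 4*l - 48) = -5*l^2 - 8*l + 36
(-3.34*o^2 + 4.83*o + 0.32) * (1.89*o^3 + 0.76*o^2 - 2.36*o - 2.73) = -6.3126*o^5 + 6.5903*o^4 + 12.158*o^3 - 2.0374*o^2 - 13.9411*o - 0.8736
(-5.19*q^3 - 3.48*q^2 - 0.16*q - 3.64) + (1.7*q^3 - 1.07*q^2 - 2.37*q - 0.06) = -3.49*q^3 - 4.55*q^2 - 2.53*q - 3.7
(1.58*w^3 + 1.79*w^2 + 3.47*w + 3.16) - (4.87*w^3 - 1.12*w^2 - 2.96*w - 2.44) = -3.29*w^3 + 2.91*w^2 + 6.43*w + 5.6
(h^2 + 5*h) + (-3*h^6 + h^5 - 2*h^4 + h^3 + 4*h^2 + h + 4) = -3*h^6 + h^5 - 2*h^4 + h^3 + 5*h^2 + 6*h + 4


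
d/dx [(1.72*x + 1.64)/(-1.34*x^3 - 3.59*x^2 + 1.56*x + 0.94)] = (4.6096*x^3 + 12.7676*x^2 + 11.7752*x - 0.9416)/(1.7956*x^6 + 9.6212*x^5 + 8.7073*x^4 - 13.72*x^3 - 4.3156*x^2 + 2.9328*x + 0.8836)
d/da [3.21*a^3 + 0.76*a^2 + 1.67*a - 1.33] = 9.63*a^2 + 1.52*a + 1.67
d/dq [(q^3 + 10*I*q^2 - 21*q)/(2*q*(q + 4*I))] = (q^2 + 8*I*q - 19)/(2*(q^2 + 8*I*q - 16))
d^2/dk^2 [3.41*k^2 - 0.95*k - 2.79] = 6.82000000000000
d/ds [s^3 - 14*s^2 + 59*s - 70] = 3*s^2 - 28*s + 59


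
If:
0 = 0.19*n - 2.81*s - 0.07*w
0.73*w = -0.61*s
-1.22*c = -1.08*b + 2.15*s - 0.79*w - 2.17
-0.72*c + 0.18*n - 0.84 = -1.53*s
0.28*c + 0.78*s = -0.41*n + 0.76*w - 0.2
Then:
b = -3.20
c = -1.09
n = 0.20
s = 0.01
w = -0.01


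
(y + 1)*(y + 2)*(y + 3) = y^3 + 6*y^2 + 11*y + 6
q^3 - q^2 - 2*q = q*(q - 2)*(q + 1)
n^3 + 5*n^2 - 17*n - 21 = (n - 3)*(n + 1)*(n + 7)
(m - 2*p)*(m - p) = m^2 - 3*m*p + 2*p^2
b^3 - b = b*(b - 1)*(b + 1)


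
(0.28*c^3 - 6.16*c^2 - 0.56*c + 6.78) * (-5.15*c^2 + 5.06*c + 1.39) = -1.442*c^5 + 33.1408*c^4 - 27.8964*c^3 - 46.313*c^2 + 33.5284*c + 9.4242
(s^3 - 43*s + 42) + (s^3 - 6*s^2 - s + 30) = 2*s^3 - 6*s^2 - 44*s + 72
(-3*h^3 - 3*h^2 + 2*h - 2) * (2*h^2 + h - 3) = -6*h^5 - 9*h^4 + 10*h^3 + 7*h^2 - 8*h + 6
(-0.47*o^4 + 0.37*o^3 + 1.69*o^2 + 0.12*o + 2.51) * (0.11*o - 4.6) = -0.0517*o^5 + 2.2027*o^4 - 1.5161*o^3 - 7.7608*o^2 - 0.2759*o - 11.546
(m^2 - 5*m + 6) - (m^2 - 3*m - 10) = 16 - 2*m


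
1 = 1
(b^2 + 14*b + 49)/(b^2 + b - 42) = (b + 7)/(b - 6)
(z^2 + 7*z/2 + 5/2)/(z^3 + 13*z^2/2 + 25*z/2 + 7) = (2*z + 5)/(2*z^2 + 11*z + 14)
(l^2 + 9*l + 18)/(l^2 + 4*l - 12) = (l + 3)/(l - 2)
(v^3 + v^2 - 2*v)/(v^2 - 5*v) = (v^2 + v - 2)/(v - 5)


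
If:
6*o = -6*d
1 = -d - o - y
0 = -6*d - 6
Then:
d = -1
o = 1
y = -1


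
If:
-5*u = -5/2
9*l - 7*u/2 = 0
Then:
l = 7/36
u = 1/2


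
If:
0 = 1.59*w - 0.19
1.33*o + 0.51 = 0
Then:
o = -0.38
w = 0.12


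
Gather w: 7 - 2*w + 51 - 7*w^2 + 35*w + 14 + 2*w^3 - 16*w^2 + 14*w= 2*w^3 - 23*w^2 + 47*w + 72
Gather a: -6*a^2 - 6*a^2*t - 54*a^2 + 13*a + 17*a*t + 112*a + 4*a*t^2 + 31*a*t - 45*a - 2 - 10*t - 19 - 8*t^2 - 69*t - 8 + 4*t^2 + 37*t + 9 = a^2*(-6*t - 60) + a*(4*t^2 + 48*t + 80) - 4*t^2 - 42*t - 20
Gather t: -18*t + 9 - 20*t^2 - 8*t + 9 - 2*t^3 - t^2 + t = -2*t^3 - 21*t^2 - 25*t + 18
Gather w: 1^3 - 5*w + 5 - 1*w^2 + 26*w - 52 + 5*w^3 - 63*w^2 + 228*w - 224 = 5*w^3 - 64*w^2 + 249*w - 270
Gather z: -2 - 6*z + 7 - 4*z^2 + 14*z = -4*z^2 + 8*z + 5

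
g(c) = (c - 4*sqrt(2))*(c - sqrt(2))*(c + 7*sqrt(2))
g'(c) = (c - 4*sqrt(2))*(c - sqrt(2)) + (c - 4*sqrt(2))*(c + 7*sqrt(2)) + (c - sqrt(2))*(c + 7*sqrt(2)) = 3*c^2 + 4*sqrt(2)*c - 62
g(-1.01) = 143.67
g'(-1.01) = -64.65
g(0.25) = 63.89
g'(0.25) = -60.40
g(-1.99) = 205.90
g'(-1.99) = -61.38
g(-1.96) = 204.05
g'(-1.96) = -61.56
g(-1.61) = 182.17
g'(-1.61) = -63.33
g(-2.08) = 211.39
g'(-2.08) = -60.79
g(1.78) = -16.56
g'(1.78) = -42.43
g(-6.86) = 314.79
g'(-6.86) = 40.37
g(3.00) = -54.35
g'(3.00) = -18.03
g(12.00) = 1470.49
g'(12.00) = 437.88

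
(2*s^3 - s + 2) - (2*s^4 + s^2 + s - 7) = -2*s^4 + 2*s^3 - s^2 - 2*s + 9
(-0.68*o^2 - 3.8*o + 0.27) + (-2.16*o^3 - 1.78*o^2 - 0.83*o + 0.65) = -2.16*o^3 - 2.46*o^2 - 4.63*o + 0.92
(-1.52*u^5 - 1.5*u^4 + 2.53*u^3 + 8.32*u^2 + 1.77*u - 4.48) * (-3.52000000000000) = 5.3504*u^5 + 5.28*u^4 - 8.9056*u^3 - 29.2864*u^2 - 6.2304*u + 15.7696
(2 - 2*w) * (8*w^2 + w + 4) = -16*w^3 + 14*w^2 - 6*w + 8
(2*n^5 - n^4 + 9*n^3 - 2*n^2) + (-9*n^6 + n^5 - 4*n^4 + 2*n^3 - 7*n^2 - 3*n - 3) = -9*n^6 + 3*n^5 - 5*n^4 + 11*n^3 - 9*n^2 - 3*n - 3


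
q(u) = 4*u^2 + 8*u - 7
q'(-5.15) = -33.20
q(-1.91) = -7.69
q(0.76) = 1.39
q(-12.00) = 473.00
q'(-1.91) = -7.28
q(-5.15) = 57.89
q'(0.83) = 14.64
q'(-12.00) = -88.00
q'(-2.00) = -8.00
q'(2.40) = 27.20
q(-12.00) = 473.00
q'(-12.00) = -88.00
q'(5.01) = 48.08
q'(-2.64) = -13.12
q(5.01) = 133.48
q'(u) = 8*u + 8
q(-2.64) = -0.24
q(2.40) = 35.24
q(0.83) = 2.40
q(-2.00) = -7.00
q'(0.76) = 14.08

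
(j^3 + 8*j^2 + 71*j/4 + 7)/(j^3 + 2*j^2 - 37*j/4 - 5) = (2*j + 7)/(2*j - 5)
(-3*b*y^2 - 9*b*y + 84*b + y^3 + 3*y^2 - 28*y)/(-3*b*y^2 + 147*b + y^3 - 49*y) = (y - 4)/(y - 7)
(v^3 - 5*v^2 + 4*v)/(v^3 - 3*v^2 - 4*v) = (v - 1)/(v + 1)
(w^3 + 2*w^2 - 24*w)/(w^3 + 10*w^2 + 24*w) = (w - 4)/(w + 4)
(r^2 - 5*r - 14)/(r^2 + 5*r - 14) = (r^2 - 5*r - 14)/(r^2 + 5*r - 14)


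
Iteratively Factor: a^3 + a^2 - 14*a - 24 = (a + 2)*(a^2 - a - 12) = (a - 4)*(a + 2)*(a + 3)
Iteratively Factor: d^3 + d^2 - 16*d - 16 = (d - 4)*(d^2 + 5*d + 4) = (d - 4)*(d + 4)*(d + 1)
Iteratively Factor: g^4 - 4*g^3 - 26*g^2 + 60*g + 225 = (g - 5)*(g^3 + g^2 - 21*g - 45) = (g - 5)*(g + 3)*(g^2 - 2*g - 15) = (g - 5)^2*(g + 3)*(g + 3)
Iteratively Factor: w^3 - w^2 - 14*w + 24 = (w - 3)*(w^2 + 2*w - 8) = (w - 3)*(w - 2)*(w + 4)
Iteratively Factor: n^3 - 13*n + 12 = (n - 1)*(n^2 + n - 12) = (n - 1)*(n + 4)*(n - 3)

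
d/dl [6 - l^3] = -3*l^2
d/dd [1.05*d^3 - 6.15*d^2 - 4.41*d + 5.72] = 3.15*d^2 - 12.3*d - 4.41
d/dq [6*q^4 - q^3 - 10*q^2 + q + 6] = 24*q^3 - 3*q^2 - 20*q + 1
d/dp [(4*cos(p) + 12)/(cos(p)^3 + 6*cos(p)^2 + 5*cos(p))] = 2*(75*cos(p) + 15*cos(2*p) + cos(3*p) + 45)*sin(p)/((cos(p) + 1)^2*(cos(p) + 5)^2*cos(p)^2)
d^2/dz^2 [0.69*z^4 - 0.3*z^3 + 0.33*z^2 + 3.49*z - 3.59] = 8.28*z^2 - 1.8*z + 0.66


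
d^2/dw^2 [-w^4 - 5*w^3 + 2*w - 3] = 6*w*(-2*w - 5)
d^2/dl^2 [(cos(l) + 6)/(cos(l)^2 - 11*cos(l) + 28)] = (-9*(1 - cos(2*l))^2*cos(l)/4 - 35*(1 - cos(2*l))^2/4 - 5839*cos(l)/2 - 198*cos(2*l) + 90*cos(3*l) + cos(5*l)/2 + 1569)/((cos(l) - 7)^3*(cos(l) - 4)^3)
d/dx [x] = 1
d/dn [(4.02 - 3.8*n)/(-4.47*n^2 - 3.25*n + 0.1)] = (-16.986*n^2 + 35.9388*n + 12.685)/(19.9809*n^4 + 29.055*n^3 + 9.6685*n^2 - 0.65*n + 0.01)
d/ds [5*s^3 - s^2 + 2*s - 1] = 15*s^2 - 2*s + 2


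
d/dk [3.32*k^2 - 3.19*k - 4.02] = 6.64*k - 3.19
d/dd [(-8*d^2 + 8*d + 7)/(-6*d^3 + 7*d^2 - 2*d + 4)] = 2*(-24*d^4 + 48*d^3 + 43*d^2 - 81*d + 23)/(36*d^6 - 84*d^5 + 73*d^4 - 76*d^3 + 60*d^2 - 16*d + 16)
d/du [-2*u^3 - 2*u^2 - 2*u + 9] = -6*u^2 - 4*u - 2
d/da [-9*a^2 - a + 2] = -18*a - 1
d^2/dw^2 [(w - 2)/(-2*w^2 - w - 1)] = 2*(-(w - 2)*(4*w + 1)^2 + 3*(2*w - 1)*(2*w^2 + w + 1))/(2*w^2 + w + 1)^3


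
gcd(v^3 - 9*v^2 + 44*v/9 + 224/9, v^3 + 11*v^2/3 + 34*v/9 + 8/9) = v + 4/3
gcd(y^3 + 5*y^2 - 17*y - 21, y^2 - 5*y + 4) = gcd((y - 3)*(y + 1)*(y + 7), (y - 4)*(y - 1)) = 1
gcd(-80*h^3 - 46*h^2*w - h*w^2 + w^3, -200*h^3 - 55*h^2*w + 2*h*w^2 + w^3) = -40*h^2 - 3*h*w + w^2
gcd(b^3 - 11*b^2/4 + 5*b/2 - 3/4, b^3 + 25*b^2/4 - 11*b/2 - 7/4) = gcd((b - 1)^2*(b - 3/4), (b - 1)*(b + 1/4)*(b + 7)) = b - 1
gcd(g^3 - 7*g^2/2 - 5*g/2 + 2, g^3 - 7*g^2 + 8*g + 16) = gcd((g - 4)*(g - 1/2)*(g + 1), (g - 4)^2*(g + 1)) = g^2 - 3*g - 4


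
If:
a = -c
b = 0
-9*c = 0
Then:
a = 0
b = 0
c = 0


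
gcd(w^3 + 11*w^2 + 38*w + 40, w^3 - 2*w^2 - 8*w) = w + 2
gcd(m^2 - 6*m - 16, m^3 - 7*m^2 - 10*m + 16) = m^2 - 6*m - 16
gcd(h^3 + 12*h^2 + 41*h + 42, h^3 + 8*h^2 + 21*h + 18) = h^2 + 5*h + 6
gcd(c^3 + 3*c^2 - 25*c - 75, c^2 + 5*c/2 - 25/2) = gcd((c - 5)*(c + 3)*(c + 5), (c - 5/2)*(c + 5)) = c + 5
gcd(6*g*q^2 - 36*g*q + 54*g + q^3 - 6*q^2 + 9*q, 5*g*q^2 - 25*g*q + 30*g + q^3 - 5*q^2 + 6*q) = q - 3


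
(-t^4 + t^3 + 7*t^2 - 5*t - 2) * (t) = -t^5 + t^4 + 7*t^3 - 5*t^2 - 2*t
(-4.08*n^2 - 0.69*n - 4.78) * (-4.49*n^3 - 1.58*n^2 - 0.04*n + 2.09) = 18.3192*n^5 + 9.5445*n^4 + 22.7156*n^3 - 0.947199999999999*n^2 - 1.2509*n - 9.9902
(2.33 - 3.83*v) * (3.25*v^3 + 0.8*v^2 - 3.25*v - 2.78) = -12.4475*v^4 + 4.5085*v^3 + 14.3115*v^2 + 3.0749*v - 6.4774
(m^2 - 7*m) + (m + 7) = m^2 - 6*m + 7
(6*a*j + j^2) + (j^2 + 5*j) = 6*a*j + 2*j^2 + 5*j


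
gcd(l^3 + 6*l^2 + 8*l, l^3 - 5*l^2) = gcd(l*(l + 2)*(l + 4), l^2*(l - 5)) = l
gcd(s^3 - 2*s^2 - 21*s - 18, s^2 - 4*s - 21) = s + 3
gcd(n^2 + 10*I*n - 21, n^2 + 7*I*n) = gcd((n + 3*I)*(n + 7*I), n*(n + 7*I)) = n + 7*I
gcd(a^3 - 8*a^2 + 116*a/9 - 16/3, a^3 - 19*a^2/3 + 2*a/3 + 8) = a^2 - 22*a/3 + 8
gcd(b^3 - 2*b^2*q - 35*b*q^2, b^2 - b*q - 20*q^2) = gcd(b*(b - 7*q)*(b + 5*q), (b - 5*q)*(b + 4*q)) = 1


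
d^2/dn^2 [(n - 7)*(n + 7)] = 2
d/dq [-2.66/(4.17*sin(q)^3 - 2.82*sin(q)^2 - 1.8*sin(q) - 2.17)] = (33.2766*sin(q)^2 - 15.0024*sin(q) - 4.788)*cos(q)/(-4.17*sin(q)^3 + 2.82*sin(q)^2 + 1.8*sin(q) + 2.17)^2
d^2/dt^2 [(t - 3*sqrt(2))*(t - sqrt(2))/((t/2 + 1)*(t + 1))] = 4*(-4*sqrt(2)*t^3 - 3*t^3 + 12*t^2 + 24*sqrt(2)*t + 54*t + 24*sqrt(2) + 46)/(t^6 + 9*t^5 + 33*t^4 + 63*t^3 + 66*t^2 + 36*t + 8)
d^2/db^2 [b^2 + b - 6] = 2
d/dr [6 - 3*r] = -3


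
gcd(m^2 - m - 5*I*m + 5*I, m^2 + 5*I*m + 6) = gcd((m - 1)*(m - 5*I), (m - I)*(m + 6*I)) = 1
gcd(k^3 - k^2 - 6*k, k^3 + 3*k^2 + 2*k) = k^2 + 2*k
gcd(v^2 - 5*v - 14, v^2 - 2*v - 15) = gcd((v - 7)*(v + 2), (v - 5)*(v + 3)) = 1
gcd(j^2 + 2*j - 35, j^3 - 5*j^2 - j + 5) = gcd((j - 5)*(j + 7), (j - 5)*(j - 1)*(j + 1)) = j - 5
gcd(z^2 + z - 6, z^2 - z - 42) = 1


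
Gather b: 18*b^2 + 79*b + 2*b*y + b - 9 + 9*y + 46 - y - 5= 18*b^2 + b*(2*y + 80) + 8*y + 32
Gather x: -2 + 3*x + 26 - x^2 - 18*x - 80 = -x^2 - 15*x - 56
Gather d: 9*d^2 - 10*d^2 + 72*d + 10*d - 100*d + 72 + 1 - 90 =-d^2 - 18*d - 17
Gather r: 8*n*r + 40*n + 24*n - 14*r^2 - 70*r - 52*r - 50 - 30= 64*n - 14*r^2 + r*(8*n - 122) - 80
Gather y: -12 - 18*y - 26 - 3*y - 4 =-21*y - 42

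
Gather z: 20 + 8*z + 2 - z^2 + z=-z^2 + 9*z + 22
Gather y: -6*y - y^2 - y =-y^2 - 7*y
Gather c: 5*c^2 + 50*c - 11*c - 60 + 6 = 5*c^2 + 39*c - 54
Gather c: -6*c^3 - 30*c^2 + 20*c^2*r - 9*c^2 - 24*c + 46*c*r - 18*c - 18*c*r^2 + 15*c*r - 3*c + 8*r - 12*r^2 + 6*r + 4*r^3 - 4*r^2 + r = -6*c^3 + c^2*(20*r - 39) + c*(-18*r^2 + 61*r - 45) + 4*r^3 - 16*r^2 + 15*r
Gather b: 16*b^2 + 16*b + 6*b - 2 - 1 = 16*b^2 + 22*b - 3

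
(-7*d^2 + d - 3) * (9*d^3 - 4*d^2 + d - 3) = -63*d^5 + 37*d^4 - 38*d^3 + 34*d^2 - 6*d + 9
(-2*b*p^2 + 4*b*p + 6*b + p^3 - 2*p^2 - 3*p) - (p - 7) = -2*b*p^2 + 4*b*p + 6*b + p^3 - 2*p^2 - 4*p + 7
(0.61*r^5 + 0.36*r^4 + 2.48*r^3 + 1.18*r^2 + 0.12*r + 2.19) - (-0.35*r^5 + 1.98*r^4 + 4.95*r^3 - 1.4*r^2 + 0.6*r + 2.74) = 0.96*r^5 - 1.62*r^4 - 2.47*r^3 + 2.58*r^2 - 0.48*r - 0.55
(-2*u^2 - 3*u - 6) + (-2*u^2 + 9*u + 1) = -4*u^2 + 6*u - 5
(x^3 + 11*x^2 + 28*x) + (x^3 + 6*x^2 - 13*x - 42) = 2*x^3 + 17*x^2 + 15*x - 42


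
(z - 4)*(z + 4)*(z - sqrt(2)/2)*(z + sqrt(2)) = z^4 + sqrt(2)*z^3/2 - 17*z^2 - 8*sqrt(2)*z + 16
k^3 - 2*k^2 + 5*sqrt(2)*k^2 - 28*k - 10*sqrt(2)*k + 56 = (k - 2)*(k - 2*sqrt(2))*(k + 7*sqrt(2))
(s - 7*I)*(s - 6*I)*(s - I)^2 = s^4 - 15*I*s^3 - 69*s^2 + 97*I*s + 42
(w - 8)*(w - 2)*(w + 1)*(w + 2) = w^4 - 7*w^3 - 12*w^2 + 28*w + 32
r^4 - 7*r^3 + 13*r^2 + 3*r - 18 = (r - 3)^2*(r - 2)*(r + 1)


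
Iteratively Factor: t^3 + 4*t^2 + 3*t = (t)*(t^2 + 4*t + 3) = t*(t + 3)*(t + 1)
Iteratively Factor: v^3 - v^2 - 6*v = (v - 3)*(v^2 + 2*v) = (v - 3)*(v + 2)*(v)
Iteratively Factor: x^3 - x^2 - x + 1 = (x - 1)*(x^2 - 1) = (x - 1)*(x + 1)*(x - 1)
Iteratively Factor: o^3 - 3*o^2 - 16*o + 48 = (o + 4)*(o^2 - 7*o + 12) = (o - 4)*(o + 4)*(o - 3)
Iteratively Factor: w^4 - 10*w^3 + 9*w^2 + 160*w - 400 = (w - 5)*(w^3 - 5*w^2 - 16*w + 80) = (w - 5)*(w - 4)*(w^2 - w - 20) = (w - 5)^2*(w - 4)*(w + 4)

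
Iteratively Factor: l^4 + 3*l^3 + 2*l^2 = (l + 2)*(l^3 + l^2) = l*(l + 2)*(l^2 + l) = l*(l + 1)*(l + 2)*(l)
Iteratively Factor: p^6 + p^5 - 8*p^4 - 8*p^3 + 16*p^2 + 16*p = (p + 2)*(p^5 - p^4 - 6*p^3 + 4*p^2 + 8*p) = (p - 2)*(p + 2)*(p^4 + p^3 - 4*p^2 - 4*p) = (p - 2)^2*(p + 2)*(p^3 + 3*p^2 + 2*p) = (p - 2)^2*(p + 1)*(p + 2)*(p^2 + 2*p) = (p - 2)^2*(p + 1)*(p + 2)^2*(p)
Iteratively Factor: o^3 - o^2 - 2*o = (o + 1)*(o^2 - 2*o) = o*(o + 1)*(o - 2)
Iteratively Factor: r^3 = (r)*(r^2) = r^2*(r)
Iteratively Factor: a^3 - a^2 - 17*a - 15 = (a - 5)*(a^2 + 4*a + 3) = (a - 5)*(a + 3)*(a + 1)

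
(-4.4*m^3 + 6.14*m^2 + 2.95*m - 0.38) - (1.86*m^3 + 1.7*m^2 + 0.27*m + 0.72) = -6.26*m^3 + 4.44*m^2 + 2.68*m - 1.1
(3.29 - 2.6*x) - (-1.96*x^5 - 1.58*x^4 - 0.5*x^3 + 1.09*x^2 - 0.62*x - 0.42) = 1.96*x^5 + 1.58*x^4 + 0.5*x^3 - 1.09*x^2 - 1.98*x + 3.71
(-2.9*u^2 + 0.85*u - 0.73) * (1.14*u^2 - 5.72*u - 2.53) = -3.306*u^4 + 17.557*u^3 + 1.6428*u^2 + 2.0251*u + 1.8469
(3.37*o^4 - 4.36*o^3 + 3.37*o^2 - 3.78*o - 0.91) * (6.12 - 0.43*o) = -1.4491*o^5 + 22.4992*o^4 - 28.1323*o^3 + 22.2498*o^2 - 22.7423*o - 5.5692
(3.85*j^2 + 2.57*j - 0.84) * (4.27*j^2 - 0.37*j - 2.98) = 16.4395*j^4 + 9.5494*j^3 - 16.0107*j^2 - 7.3478*j + 2.5032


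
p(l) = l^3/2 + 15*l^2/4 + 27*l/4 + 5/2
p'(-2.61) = -2.61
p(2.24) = 42.06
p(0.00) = 2.50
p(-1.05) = -1.03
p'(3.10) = 44.42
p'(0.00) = 6.75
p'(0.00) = 6.75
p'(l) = 3*l^2/2 + 15*l/2 + 27/4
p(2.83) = 62.97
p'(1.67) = 23.46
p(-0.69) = -0.54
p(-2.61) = 1.54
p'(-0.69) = 2.29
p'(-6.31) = 19.15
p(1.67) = 26.56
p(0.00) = 2.50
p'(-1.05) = 0.53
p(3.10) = 74.36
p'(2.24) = 31.08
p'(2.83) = 39.99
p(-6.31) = -16.40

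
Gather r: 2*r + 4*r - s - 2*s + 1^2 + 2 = 6*r - 3*s + 3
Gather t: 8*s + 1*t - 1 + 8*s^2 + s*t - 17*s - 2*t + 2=8*s^2 - 9*s + t*(s - 1) + 1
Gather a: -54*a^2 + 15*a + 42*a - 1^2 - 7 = -54*a^2 + 57*a - 8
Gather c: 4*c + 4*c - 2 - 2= 8*c - 4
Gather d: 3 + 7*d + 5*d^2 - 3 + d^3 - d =d^3 + 5*d^2 + 6*d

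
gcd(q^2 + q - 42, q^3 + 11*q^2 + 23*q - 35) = q + 7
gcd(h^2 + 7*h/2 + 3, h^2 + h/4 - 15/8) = h + 3/2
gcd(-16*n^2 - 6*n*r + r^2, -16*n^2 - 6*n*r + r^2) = -16*n^2 - 6*n*r + r^2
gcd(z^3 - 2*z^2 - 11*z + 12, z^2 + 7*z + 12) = z + 3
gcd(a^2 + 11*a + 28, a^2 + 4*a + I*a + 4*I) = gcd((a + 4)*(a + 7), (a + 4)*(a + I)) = a + 4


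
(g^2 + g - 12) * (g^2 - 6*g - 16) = g^4 - 5*g^3 - 34*g^2 + 56*g + 192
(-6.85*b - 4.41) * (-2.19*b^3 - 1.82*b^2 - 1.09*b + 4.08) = 15.0015*b^4 + 22.1249*b^3 + 15.4927*b^2 - 23.1411*b - 17.9928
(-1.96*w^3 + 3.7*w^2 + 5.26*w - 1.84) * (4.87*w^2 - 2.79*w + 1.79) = -9.5452*w^5 + 23.4874*w^4 + 11.7848*w^3 - 17.0132*w^2 + 14.549*w - 3.2936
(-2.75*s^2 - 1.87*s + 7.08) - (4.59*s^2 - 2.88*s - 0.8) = -7.34*s^2 + 1.01*s + 7.88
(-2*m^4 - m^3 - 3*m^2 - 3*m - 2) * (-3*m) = 6*m^5 + 3*m^4 + 9*m^3 + 9*m^2 + 6*m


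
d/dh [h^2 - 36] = 2*h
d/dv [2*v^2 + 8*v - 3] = 4*v + 8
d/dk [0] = 0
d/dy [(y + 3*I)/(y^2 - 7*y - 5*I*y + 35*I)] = (-y^2 - 6*I*y - 15 + 56*I)/(y^4 + y^3*(-14 - 10*I) + y^2*(24 + 140*I) + y*(350 - 490*I) - 1225)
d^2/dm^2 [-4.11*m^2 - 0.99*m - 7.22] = -8.22000000000000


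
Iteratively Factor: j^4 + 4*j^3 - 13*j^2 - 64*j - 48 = (j - 4)*(j^3 + 8*j^2 + 19*j + 12) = (j - 4)*(j + 4)*(j^2 + 4*j + 3) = (j - 4)*(j + 3)*(j + 4)*(j + 1)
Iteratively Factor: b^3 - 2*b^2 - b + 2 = (b - 1)*(b^2 - b - 2) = (b - 1)*(b + 1)*(b - 2)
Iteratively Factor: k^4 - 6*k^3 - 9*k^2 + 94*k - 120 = (k - 3)*(k^3 - 3*k^2 - 18*k + 40) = (k - 3)*(k + 4)*(k^2 - 7*k + 10) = (k - 5)*(k - 3)*(k + 4)*(k - 2)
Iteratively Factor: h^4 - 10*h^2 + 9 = (h + 1)*(h^3 - h^2 - 9*h + 9) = (h - 3)*(h + 1)*(h^2 + 2*h - 3) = (h - 3)*(h + 1)*(h + 3)*(h - 1)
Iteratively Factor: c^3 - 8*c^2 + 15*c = (c)*(c^2 - 8*c + 15) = c*(c - 5)*(c - 3)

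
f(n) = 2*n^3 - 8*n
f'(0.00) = -8.00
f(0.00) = 0.00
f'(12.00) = 856.00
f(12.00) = 3360.00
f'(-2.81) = 39.38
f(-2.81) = -21.90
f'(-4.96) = 139.61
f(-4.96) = -204.37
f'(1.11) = -0.61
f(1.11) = -6.14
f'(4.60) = 118.96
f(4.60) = 157.87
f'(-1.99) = 15.76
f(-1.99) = 0.16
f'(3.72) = 75.03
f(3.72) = 73.20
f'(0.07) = -7.97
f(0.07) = -0.56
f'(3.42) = 62.18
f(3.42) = 52.64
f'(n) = 6*n^2 - 8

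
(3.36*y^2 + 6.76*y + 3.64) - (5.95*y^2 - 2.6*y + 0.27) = -2.59*y^2 + 9.36*y + 3.37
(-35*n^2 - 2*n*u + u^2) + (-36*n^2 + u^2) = -71*n^2 - 2*n*u + 2*u^2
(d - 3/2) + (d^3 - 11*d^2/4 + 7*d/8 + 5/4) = d^3 - 11*d^2/4 + 15*d/8 - 1/4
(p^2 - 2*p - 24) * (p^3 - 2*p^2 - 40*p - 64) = p^5 - 4*p^4 - 60*p^3 + 64*p^2 + 1088*p + 1536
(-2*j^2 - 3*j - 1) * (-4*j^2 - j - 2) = 8*j^4 + 14*j^3 + 11*j^2 + 7*j + 2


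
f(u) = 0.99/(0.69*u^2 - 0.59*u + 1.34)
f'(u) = 0.99*(0.59 - 1.38*u)/(0.69*u^2 - 0.59*u + 1.34)^2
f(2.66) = 0.21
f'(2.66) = -0.14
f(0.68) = 0.79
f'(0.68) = -0.22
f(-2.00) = 0.19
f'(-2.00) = 0.12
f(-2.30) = 0.16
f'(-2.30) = 0.09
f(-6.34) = 0.03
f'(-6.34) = 0.01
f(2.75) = 0.20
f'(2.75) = -0.13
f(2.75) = 0.20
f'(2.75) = -0.13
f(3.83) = 0.11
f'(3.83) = -0.05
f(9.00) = 0.02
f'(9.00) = -0.00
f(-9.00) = 0.02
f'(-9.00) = 0.00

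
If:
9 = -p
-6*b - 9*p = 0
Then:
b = 27/2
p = -9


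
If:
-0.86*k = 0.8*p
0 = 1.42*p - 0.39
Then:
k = -0.26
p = 0.27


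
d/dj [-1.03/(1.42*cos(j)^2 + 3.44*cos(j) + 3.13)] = -(2.9252*cos(j) + 3.5432)*sin(j)/(1.42*cos(j)^2 + 3.44*cos(j) + 3.13)^2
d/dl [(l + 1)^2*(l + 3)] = (l + 1)*(3*l + 7)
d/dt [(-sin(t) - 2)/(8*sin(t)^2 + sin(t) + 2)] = 8*(sin(t) + 4)*sin(t)*cos(t)/(8*sin(t)^2 + sin(t) + 2)^2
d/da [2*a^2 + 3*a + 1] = 4*a + 3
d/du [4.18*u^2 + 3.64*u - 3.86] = 8.36*u + 3.64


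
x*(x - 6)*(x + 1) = x^3 - 5*x^2 - 6*x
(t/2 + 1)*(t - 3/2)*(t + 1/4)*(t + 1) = t^4/2 + 7*t^3/8 - 17*t^2/16 - 29*t/16 - 3/8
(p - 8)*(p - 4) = p^2 - 12*p + 32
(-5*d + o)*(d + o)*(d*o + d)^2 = -5*d^4*o^2 - 10*d^4*o - 5*d^4 - 4*d^3*o^3 - 8*d^3*o^2 - 4*d^3*o + d^2*o^4 + 2*d^2*o^3 + d^2*o^2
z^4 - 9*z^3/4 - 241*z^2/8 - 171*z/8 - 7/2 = (z - 7)*(z + 1/4)*(z + 1/2)*(z + 4)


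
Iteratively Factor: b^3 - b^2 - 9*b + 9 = (b - 3)*(b^2 + 2*b - 3) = (b - 3)*(b + 3)*(b - 1)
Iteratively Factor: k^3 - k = (k - 1)*(k^2 + k) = (k - 1)*(k + 1)*(k)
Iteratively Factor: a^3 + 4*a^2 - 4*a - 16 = (a + 2)*(a^2 + 2*a - 8) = (a - 2)*(a + 2)*(a + 4)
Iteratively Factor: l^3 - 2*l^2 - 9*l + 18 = (l + 3)*(l^2 - 5*l + 6) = (l - 3)*(l + 3)*(l - 2)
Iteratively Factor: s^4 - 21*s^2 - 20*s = (s)*(s^3 - 21*s - 20) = s*(s + 1)*(s^2 - s - 20) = s*(s - 5)*(s + 1)*(s + 4)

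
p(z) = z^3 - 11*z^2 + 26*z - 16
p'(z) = 3*z^2 - 22*z + 26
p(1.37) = 1.55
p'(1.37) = 1.49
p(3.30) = -14.05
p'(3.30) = -13.93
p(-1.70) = -96.90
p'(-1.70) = 72.07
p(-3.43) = -274.95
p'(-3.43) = 136.75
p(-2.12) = -130.09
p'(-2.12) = 86.12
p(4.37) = -28.99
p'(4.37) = -12.85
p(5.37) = -38.73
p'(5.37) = -5.63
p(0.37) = -7.84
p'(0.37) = 18.27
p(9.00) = 56.00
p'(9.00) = 71.00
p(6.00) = -40.00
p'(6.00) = 2.00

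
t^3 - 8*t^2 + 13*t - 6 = (t - 6)*(t - 1)^2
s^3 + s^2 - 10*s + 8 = (s - 2)*(s - 1)*(s + 4)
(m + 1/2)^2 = m^2 + m + 1/4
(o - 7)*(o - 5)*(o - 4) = o^3 - 16*o^2 + 83*o - 140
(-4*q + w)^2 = 16*q^2 - 8*q*w + w^2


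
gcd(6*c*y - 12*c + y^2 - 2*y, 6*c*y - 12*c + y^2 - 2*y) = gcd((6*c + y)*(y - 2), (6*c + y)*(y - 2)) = 6*c*y - 12*c + y^2 - 2*y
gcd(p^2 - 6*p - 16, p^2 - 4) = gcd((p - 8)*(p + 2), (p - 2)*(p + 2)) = p + 2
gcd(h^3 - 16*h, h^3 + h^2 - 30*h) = h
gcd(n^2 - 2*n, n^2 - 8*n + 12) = n - 2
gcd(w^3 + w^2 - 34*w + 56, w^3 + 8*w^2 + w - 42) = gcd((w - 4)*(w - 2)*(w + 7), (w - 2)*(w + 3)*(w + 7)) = w^2 + 5*w - 14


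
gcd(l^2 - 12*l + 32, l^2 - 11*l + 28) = l - 4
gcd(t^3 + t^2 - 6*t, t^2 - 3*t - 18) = t + 3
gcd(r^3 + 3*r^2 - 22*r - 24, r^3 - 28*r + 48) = r^2 + 2*r - 24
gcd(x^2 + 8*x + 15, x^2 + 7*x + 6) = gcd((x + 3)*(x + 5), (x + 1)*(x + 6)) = 1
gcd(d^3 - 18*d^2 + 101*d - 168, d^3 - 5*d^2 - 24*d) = d - 8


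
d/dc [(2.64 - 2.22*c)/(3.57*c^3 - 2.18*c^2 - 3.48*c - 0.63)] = (15.8508*c^3 - 33.114*c^2 + 11.5104*c + 10.5858)/(12.7449*c^6 - 15.5652*c^5 - 20.0948*c^4 + 10.6746*c^3 + 14.8572*c^2 + 4.3848*c + 0.3969)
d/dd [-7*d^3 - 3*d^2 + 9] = 3*d*(-7*d - 2)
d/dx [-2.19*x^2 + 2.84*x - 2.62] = 2.84 - 4.38*x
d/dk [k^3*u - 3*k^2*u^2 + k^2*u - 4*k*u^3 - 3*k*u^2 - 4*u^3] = u*(3*k^2 - 6*k*u + 2*k - 4*u^2 - 3*u)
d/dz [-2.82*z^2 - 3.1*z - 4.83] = -5.64*z - 3.1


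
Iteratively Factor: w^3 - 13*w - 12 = (w + 1)*(w^2 - w - 12) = (w + 1)*(w + 3)*(w - 4)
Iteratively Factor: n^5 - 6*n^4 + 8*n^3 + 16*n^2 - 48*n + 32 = (n - 2)*(n^4 - 4*n^3 + 16*n - 16) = (n - 2)^2*(n^3 - 2*n^2 - 4*n + 8) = (n - 2)^3*(n^2 - 4) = (n - 2)^4*(n + 2)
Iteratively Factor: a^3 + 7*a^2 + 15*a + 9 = (a + 3)*(a^2 + 4*a + 3) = (a + 1)*(a + 3)*(a + 3)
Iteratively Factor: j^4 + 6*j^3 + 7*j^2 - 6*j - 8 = (j + 1)*(j^3 + 5*j^2 + 2*j - 8) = (j - 1)*(j + 1)*(j^2 + 6*j + 8) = (j - 1)*(j + 1)*(j + 4)*(j + 2)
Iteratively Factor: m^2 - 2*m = (m)*(m - 2)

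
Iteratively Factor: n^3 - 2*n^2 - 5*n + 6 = (n + 2)*(n^2 - 4*n + 3) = (n - 1)*(n + 2)*(n - 3)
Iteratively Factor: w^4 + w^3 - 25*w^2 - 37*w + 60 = (w + 3)*(w^3 - 2*w^2 - 19*w + 20) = (w - 5)*(w + 3)*(w^2 + 3*w - 4) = (w - 5)*(w + 3)*(w + 4)*(w - 1)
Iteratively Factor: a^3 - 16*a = (a)*(a^2 - 16) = a*(a + 4)*(a - 4)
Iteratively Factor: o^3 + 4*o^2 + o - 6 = (o - 1)*(o^2 + 5*o + 6) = (o - 1)*(o + 3)*(o + 2)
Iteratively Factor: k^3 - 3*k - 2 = (k + 1)*(k^2 - k - 2) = (k + 1)^2*(k - 2)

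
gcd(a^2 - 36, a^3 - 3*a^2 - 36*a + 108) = a^2 - 36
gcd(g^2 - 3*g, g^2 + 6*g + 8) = 1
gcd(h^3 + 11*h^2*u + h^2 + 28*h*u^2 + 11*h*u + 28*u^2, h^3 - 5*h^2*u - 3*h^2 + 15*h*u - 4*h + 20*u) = h + 1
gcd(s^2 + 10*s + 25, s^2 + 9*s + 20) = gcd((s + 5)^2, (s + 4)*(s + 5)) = s + 5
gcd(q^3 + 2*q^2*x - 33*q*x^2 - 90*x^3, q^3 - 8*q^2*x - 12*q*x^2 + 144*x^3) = -q + 6*x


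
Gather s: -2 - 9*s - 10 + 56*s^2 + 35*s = 56*s^2 + 26*s - 12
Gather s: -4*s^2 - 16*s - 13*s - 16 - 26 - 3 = -4*s^2 - 29*s - 45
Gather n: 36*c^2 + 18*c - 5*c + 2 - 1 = 36*c^2 + 13*c + 1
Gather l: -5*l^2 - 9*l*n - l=-5*l^2 + l*(-9*n - 1)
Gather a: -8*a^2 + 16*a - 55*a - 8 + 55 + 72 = -8*a^2 - 39*a + 119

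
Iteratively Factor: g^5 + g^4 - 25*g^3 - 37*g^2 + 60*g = (g + 4)*(g^4 - 3*g^3 - 13*g^2 + 15*g) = (g - 1)*(g + 4)*(g^3 - 2*g^2 - 15*g) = (g - 5)*(g - 1)*(g + 4)*(g^2 + 3*g) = g*(g - 5)*(g - 1)*(g + 4)*(g + 3)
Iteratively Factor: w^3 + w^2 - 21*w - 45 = (w - 5)*(w^2 + 6*w + 9) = (w - 5)*(w + 3)*(w + 3)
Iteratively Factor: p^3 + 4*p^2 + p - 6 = (p + 3)*(p^2 + p - 2) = (p + 2)*(p + 3)*(p - 1)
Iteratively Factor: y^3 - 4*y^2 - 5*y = (y)*(y^2 - 4*y - 5) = y*(y + 1)*(y - 5)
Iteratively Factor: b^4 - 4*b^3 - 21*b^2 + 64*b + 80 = (b - 4)*(b^3 - 21*b - 20) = (b - 4)*(b + 1)*(b^2 - b - 20) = (b - 4)*(b + 1)*(b + 4)*(b - 5)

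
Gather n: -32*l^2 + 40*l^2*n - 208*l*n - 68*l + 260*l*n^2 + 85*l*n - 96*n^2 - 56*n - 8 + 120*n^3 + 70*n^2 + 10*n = -32*l^2 - 68*l + 120*n^3 + n^2*(260*l - 26) + n*(40*l^2 - 123*l - 46) - 8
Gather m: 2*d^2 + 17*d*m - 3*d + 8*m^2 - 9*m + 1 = 2*d^2 - 3*d + 8*m^2 + m*(17*d - 9) + 1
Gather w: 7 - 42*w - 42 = -42*w - 35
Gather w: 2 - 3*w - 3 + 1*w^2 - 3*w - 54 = w^2 - 6*w - 55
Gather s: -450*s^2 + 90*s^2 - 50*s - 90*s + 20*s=-360*s^2 - 120*s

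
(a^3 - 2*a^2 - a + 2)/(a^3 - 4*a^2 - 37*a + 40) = (a^2 - a - 2)/(a^2 - 3*a - 40)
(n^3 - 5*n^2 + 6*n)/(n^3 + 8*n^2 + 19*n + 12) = n*(n^2 - 5*n + 6)/(n^3 + 8*n^2 + 19*n + 12)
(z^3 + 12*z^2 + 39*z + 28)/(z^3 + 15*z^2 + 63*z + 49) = (z + 4)/(z + 7)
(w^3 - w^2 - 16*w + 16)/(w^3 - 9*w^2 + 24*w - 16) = (w + 4)/(w - 4)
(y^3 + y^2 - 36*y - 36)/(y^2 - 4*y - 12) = (y^2 + 7*y + 6)/(y + 2)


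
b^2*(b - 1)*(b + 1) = b^4 - b^2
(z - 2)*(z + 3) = z^2 + z - 6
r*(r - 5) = r^2 - 5*r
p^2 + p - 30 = (p - 5)*(p + 6)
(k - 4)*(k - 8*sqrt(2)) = k^2 - 8*sqrt(2)*k - 4*k + 32*sqrt(2)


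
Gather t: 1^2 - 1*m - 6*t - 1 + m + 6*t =0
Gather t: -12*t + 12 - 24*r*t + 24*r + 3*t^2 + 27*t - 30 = 24*r + 3*t^2 + t*(15 - 24*r) - 18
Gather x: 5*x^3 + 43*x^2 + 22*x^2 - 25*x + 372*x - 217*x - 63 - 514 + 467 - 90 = 5*x^3 + 65*x^2 + 130*x - 200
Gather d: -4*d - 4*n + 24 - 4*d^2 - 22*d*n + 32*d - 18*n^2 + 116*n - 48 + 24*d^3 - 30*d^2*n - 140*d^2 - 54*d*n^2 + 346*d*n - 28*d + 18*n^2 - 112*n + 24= 24*d^3 + d^2*(-30*n - 144) + d*(-54*n^2 + 324*n)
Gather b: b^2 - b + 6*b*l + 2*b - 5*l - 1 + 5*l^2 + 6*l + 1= b^2 + b*(6*l + 1) + 5*l^2 + l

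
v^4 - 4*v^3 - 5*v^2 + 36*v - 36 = (v - 3)*(v - 2)^2*(v + 3)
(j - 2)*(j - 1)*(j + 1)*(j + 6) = j^4 + 4*j^3 - 13*j^2 - 4*j + 12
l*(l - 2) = l^2 - 2*l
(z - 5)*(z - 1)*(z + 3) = z^3 - 3*z^2 - 13*z + 15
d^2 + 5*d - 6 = (d - 1)*(d + 6)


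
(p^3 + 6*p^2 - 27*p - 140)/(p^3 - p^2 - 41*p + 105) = (p + 4)/(p - 3)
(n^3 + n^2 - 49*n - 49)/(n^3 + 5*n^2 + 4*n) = (n^2 - 49)/(n*(n + 4))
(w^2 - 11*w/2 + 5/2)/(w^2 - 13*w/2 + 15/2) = (2*w - 1)/(2*w - 3)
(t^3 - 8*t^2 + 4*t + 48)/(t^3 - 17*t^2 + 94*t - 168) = (t + 2)/(t - 7)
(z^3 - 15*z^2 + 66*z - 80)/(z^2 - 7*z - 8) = (z^2 - 7*z + 10)/(z + 1)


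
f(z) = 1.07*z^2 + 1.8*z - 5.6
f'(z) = 2.14*z + 1.8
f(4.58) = 25.09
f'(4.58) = 11.60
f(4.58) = 25.09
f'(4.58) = 11.60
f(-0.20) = -5.92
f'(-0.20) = 1.37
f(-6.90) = 32.92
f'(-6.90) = -12.97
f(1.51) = -0.44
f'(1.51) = 5.03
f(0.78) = -3.55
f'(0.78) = 3.47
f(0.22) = -5.15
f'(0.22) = 2.27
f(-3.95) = 3.98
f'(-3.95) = -6.65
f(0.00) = -5.60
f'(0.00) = 1.80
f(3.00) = 9.43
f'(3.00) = 8.22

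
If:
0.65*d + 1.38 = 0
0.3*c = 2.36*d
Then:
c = -16.70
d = -2.12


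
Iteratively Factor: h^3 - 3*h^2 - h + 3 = (h + 1)*(h^2 - 4*h + 3) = (h - 1)*(h + 1)*(h - 3)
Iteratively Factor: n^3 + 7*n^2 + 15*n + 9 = (n + 3)*(n^2 + 4*n + 3) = (n + 3)^2*(n + 1)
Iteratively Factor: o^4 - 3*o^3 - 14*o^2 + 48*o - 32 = (o - 2)*(o^3 - o^2 - 16*o + 16) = (o - 2)*(o - 1)*(o^2 - 16) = (o - 4)*(o - 2)*(o - 1)*(o + 4)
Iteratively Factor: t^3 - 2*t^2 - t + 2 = (t + 1)*(t^2 - 3*t + 2) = (t - 1)*(t + 1)*(t - 2)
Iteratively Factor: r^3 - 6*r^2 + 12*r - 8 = (r - 2)*(r^2 - 4*r + 4) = (r - 2)^2*(r - 2)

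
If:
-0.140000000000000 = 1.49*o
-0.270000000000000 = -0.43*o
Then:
No Solution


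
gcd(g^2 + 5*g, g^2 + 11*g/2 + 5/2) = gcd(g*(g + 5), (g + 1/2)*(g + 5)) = g + 5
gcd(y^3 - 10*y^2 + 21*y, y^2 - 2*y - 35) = y - 7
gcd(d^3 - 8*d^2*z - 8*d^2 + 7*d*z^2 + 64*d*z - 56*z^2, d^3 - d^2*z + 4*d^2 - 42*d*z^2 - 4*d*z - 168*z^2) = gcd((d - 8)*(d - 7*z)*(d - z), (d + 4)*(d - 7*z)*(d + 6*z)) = -d + 7*z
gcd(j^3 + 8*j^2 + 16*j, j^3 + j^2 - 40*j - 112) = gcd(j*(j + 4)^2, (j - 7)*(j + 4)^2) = j^2 + 8*j + 16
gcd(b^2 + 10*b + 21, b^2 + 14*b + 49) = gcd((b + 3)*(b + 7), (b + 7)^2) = b + 7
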